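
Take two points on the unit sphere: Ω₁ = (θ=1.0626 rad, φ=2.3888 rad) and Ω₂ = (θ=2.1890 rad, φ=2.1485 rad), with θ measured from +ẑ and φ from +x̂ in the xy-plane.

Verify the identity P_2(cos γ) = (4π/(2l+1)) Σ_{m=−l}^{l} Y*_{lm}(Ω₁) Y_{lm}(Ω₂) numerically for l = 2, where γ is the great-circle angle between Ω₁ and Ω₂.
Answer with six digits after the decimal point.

-0.248518

Summing Y*_{l m}(θ₁,φ₁)·Y_{l m}(θ₂,φ₂) over m ∈ [−2, 2]; prefactor 4π/(2·2+1) = 2.513274:
  [-2]  conj(Y_{2,-2})(Ω₁) = +0.019211-0.294185i ; Y_{2,-2}(Ω₂) = -0.103519+0.234708i ; Δ = +0.067059+0.034963i
  [-1]  conj(Y_{2,-1})(Ω₁) = -0.239672+0.224531i ; Y_{2,-1}(Ω₂) = +0.199261+0.305666i ; Δ = -0.116389-0.028519i
  [+0]  conj(Y_{2,0})(Ω₁) = -0.091355-0.000000i ; Y_{2,0}(Ω₂) = +0.002432+0.000000i ; Δ = -0.000222-0.000000i
  [+1]  conj(Y_{2,1})(Ω₁) = +0.239672+0.224531i ; Y_{2,1}(Ω₂) = -0.199261+0.305666i ; Δ = -0.116389+0.028519i
  [+2]  conj(Y_{2,2})(Ω₁) = +0.019211+0.294185i ; Y_{2,2}(Ω₂) = -0.103519-0.234708i ; Δ = +0.067059-0.034963i
Σ over m = -0.098882+0.000000i; ×(4π/5) → -0.248518+0.000000i. Real part: -0.248518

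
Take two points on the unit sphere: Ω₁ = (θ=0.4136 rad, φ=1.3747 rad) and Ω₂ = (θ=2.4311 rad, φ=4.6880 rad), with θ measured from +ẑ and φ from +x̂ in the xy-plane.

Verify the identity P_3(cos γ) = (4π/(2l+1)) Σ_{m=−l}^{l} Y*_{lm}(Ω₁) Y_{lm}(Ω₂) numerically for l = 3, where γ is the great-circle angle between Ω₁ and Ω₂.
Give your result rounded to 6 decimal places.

-0.731099

Term-by-term m-sum for l=3 (normalisation 4π/7 = 1.795196):
  m=-3: -0.01503 - 0.02253j × 0.00846 - 0.11544j = -0.00273 + 0.00154j  (running Σ = -0.00273 + 0.00154j)
  m=-2: -0.13968 + 0.05778j × 0.32915 + 0.01607j = -0.04691 + 0.01677j  (running Σ = -0.04963 + 0.01832j)
  m=-1: 0.08079 + 0.40670j × -0.00963 + 0.39470j = -0.16130 + 0.02797j  (running Σ = -0.21094 + 0.04629j)
  m=0: 0.40744 + 0.00000j × 0.03589 + 0.00000j = 0.01462 + 0.00000j  (running Σ = -0.19632 + 0.04629j)
  m=1: -0.08079 + 0.40670j × 0.00963 + 0.39470j = -0.16130 - 0.02797j  (running Σ = -0.35762 + 0.01832j)
  m=2: -0.13968 - 0.05778j × 0.32915 - 0.01607j = -0.04691 - 0.01677j  (running Σ = -0.40452 + 0.00154j)
  m=3: 0.01503 - 0.02253j × -0.00846 - 0.11544j = -0.00273 - 0.00154j  (running Σ = -0.40725 - 0.00000j)
Accumulated sum -0.40725 - 0.00000j; after 4π/(2l+1) scaling, -0.73110 - 0.00000j ⇒ P_3 = -0.731099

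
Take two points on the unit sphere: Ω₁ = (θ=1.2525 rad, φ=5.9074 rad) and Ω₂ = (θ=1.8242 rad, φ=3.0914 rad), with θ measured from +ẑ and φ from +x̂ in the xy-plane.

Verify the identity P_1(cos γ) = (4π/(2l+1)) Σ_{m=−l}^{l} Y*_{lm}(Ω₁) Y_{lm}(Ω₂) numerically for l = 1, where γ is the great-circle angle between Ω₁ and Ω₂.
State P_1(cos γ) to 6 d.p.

Addition theorem: P_1(cos γ) = (4π/3) Σ_m Y*_{lm}(Ω₁) Y_{lm}(Ω₂), m = −1…1:
  m=-1: +0.305242-0.120428i × -0.334039-0.016780i = -0.103984+0.035106i  (running Σ = -0.103984+0.035106i)
  m=0: +0.152908-0.000000i × -0.122493+0.000000i = -0.018730+0.000000i  (running Σ = -0.122714+0.035106i)
  m=1: -0.305242-0.120428i × +0.334039-0.016780i = -0.103984-0.035106i  (running Σ = -0.226698+0.000000i)
Accumulated sum -0.226698+0.000000i; after 4π/(2l+1) scaling, -0.949589+0.000000i ⇒ P_1 = -0.949589

-0.949589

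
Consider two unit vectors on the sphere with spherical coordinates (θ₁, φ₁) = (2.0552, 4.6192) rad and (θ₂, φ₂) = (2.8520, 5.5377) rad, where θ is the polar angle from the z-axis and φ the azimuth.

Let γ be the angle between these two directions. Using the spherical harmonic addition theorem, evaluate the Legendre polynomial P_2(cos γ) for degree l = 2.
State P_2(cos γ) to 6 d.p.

0.039437

Expand P_2 via completeness: Σ_{m} conj(Y_{2,m}) at Ω₁ times Y_{2,m} at Ω₂ —
  [-2]  conj(Y_{2,-2})(Ω₁) = -0.297268+0.056055i ; Y_{2,-2}(Ω₂) = +0.002512+0.031399i ; Δ = -0.002507-0.009193i
  [-1]  conj(Y_{2,-1})(Ω₁) = +0.029626+0.316990i ; Y_{2,-1}(Ω₂) = -0.155346-0.143415i ; Δ = +0.040859-0.053492i
  [+0]  conj(Y_{2,0})(Ω₁) = -0.110206-0.000000i ; Y_{2,0}(Ω₂) = +0.553627+0.000000i ; Δ = -0.061013-0.000000i
  [+1]  conj(Y_{2,1})(Ω₁) = -0.029626+0.316990i ; Y_{2,1}(Ω₂) = +0.155346-0.143415i ; Δ = +0.040859+0.053492i
  [+2]  conj(Y_{2,2})(Ω₁) = -0.297268-0.056055i ; Y_{2,2}(Ω₂) = +0.002512-0.031399i ; Δ = -0.002507+0.009193i
Σ over m = +0.015692-0.000000i; ×(4π/5) → +0.039437-0.000000i. Real part: 0.039437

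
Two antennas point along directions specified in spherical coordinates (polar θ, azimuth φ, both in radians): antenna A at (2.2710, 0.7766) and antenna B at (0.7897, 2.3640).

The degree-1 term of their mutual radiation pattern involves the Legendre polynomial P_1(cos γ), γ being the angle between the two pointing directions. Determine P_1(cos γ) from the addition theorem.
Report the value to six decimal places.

-0.462693

Summing Y*_{l m}(θ₁,φ₁)·Y_{l m}(θ₂,φ₂) over m ∈ [−1, 1]; prefactor 4π/(2·1+1) = 4.188790:
  term(m=-1) = -0.001076-0.064813i   from Y*(Ω₁)=+0.188456+0.185169i, Y(Ω₂)=-0.174837-0.172129i
  term(m=+0) = -0.108307-0.000000i   from Y*(Ω₁)=-0.314842-0.000000i, Y(Ω₂)=+0.344005+0.000000i
  term(m=+1) = -0.001076+0.064813i   from Y*(Ω₁)=-0.188456+0.185169i, Y(Ω₂)=+0.174837-0.172129i
Accumulated sum -0.110460+0.000000i; after 4π/(2l+1) scaling, -0.462693+0.000000i ⇒ P_1 = -0.462693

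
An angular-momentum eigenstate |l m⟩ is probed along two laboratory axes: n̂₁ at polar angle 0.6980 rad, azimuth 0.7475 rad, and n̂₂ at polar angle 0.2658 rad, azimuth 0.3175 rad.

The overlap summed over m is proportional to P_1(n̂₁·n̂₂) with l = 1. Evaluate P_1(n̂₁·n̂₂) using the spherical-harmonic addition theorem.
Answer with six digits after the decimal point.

0.892678

Addition theorem: P_1(cos γ) = (4π/3) Σ_m Y*_{lm}(Ω₁) Y_{lm}(Ω₂), m = −1…1:
  term(m=-1) = 0.01832 + 0.00840j   from Y*(Ω₁)=0.16285 + 0.15095j, Y(Ω₂)=0.08622 - 0.02833j
  term(m=+0) = 0.17648 + 0.00000j   from Y*(Ω₁)=0.37433 + 0.00000j, Y(Ω₂)=0.47144 + 0.00000j
  term(m=+1) = 0.01832 - 0.00840j   from Y*(Ω₁)=-0.16285 + 0.15095j, Y(Ω₂)=-0.08622 - 0.02833j
Total Σ_m = 0.21311 + 0.00000j. Multiply by 4.188790: 0.89268 + 0.00000j. P_1(cos γ) = 0.892678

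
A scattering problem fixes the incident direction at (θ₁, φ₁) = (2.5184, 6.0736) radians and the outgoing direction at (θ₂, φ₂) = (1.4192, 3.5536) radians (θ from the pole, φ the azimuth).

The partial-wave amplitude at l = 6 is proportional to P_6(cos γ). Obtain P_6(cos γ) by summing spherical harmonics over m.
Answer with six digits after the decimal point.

Expand P_6 via completeness: Σ_{m} conj(Y_{6,m}) at Ω₁ times Y_{6,m} at Ω₂ —
  [-6]  conj(Y_{6,-6})(Ω₁) = +0.005884-0.018163i ; Y_{6,-6}(Ω₂) = -0.353458-0.279769i ; Δ = -0.007161+0.004774i
  [-5]  conj(Y_{6,-5})(Ω₁) = -0.045951+0.079723i ; Y_{6,-5}(Ω₂) = +0.112110+0.210571i ; Δ = -0.021939-0.000738i
  [-4]  conj(Y_{6,-4})(Ω₁) = +0.173094-0.192466i ; Y_{6,-4}(Ω₂) = +0.019692+0.254464i ; Δ = +0.052384+0.040256i
  [-3]  conj(Y_{6,-3})(Ω₁) = -0.361701+0.263033i ; Y_{6,-3}(Ω₂) = +0.085831-0.246733i ; Δ = +0.033854+0.111820i
  [-2]  conj(Y_{6,-2})(Ω₁) = +0.352530-0.157080i ; Y_{6,-2}(Ω₂) = +0.131155-0.141697i ; Δ = +0.023978-0.070554i
  [-1]  conj(Y_{6,-1})(Ω₁) = +0.082816-0.017616i ; Y_{6,-1}(Ω₂) = -0.244185+0.106714i ; Δ = -0.018343+0.013139i
  [+0]  conj(Y_{6,0})(Ω₁) = -0.412996-0.000000i ; Y_{6,0}(Ω₂) = -0.175862+0.000000i ; Δ = +0.072630+0.000000i
  [+1]  conj(Y_{6,1})(Ω₁) = -0.082816-0.017616i ; Y_{6,1}(Ω₂) = +0.244185+0.106714i ; Δ = -0.018343-0.013139i
  [+2]  conj(Y_{6,2})(Ω₁) = +0.352530+0.157080i ; Y_{6,2}(Ω₂) = +0.131155+0.141697i ; Δ = +0.023978+0.070554i
  [+3]  conj(Y_{6,3})(Ω₁) = +0.361701+0.263033i ; Y_{6,3}(Ω₂) = -0.085831-0.246733i ; Δ = +0.033854-0.111820i
  [+4]  conj(Y_{6,4})(Ω₁) = +0.173094+0.192466i ; Y_{6,4}(Ω₂) = +0.019692-0.254464i ; Δ = +0.052384-0.040256i
  [+5]  conj(Y_{6,5})(Ω₁) = +0.045951+0.079723i ; Y_{6,5}(Ω₂) = -0.112110+0.210571i ; Δ = -0.021939+0.000738i
  [+6]  conj(Y_{6,6})(Ω₁) = +0.005884+0.018163i ; Y_{6,6}(Ω₂) = -0.353458+0.279769i ; Δ = -0.007161-0.004774i
Σ over m = +0.198179-0.000000i; ×(4π/13) → +0.191568-0.000000i. Real part: 0.191568

0.191568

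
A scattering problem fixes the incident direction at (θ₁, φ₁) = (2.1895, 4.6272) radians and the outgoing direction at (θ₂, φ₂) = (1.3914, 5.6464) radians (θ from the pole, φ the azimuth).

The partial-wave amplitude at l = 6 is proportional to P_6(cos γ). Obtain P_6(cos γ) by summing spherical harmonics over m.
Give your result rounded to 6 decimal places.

Addition theorem: P_6(cos γ) = (4π/13) Σ_m Y*_{lm}(Ω₁) Y_{lm}(Ω₂), m = −6…6:
  m=-6: Y*=-0.12314 + 0.06906j  Y=-0.34113 - 0.27536j  product 0.06102 + 0.01035j
  m=-5: Y*=0.14387 + 0.31709j  Y=-0.27515 - 0.01166j  product -0.03589 - 0.08892j
  m=-4: Y*=0.39987 - 0.14179j  Y=0.18002 - 0.12170j  product 0.05473 - 0.07419j
  m=-3: Y*=-0.03615 - 0.13835j  Y=0.09772 - 0.27664j  product -0.04181 - 0.00352j
  m=-2: Y*=0.28135 - 0.04841j  Y=0.04251 + 0.13879j  product 0.01868 + 0.03699j
  m=-1: Y*=-0.02248 - 0.26325j  Y=0.23717 + 0.17540j  product 0.04084 - 0.06638j
  m=+0: Y*=0.22056 + 0.00000j  Y=-0.12515 + 0.00000j  product -0.02760 + 0.00000j
  m=+1: Y*=0.02248 - 0.26325j  Y=-0.23717 + 0.17540j  product 0.04084 + 0.06638j
  m=+2: Y*=0.28135 + 0.04841j  Y=0.04251 - 0.13879j  product 0.01868 - 0.03699j
  m=+3: Y*=0.03615 - 0.13835j  Y=-0.09772 - 0.27664j  product -0.04181 + 0.00352j
  m=+4: Y*=0.39987 + 0.14179j  Y=0.18002 + 0.12170j  product 0.05473 + 0.07419j
  m=+5: Y*=-0.14387 + 0.31709j  Y=0.27515 - 0.01166j  product -0.03589 + 0.08892j
  m=+6: Y*=-0.12314 - 0.06906j  Y=-0.34113 + 0.27536j  product 0.06102 - 0.01035j
Accumulated sum 0.16755 - 0.00000j; after 4π/(2l+1) scaling, 0.16196 - 0.00000j ⇒ P_6 = 0.161965

0.161965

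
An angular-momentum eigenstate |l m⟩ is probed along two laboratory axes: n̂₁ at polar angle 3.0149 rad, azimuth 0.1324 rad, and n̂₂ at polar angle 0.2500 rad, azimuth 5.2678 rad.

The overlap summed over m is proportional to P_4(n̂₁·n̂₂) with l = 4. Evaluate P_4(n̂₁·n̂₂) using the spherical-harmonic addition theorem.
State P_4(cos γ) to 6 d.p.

Addition theorem: P_4(cos γ) = (4π/9) Σ_m Y*_{lm}(Ω₁) Y_{lm}(Ω₂), m = −4…4:
  term(m=-4) = -0.000000-0.000000i   from Y*(Ω₁)=+0.000097+0.000057i, Y(Ω₂)=-0.001004-0.001319i
  term(m=-3) = +0.000044+0.000014i   from Y*(Ω₁)=-0.002310-0.000969i, Y(Ω₂)=-0.018282+0.001750i
  term(m=-2) = -0.002378+0.002686i   from Y*(Ω₁)=+0.030352+0.008230i, Y(Ω₂)=-0.050644+0.102224i
  term(m=-1) = -0.038335-0.085154i   from Y*(Ω₁)=-0.228545-0.030437i, Y(Ω₂)=+0.213570+0.344148i
  term(m=+0) = +0.468704+0.000000i   from Y*(Ω₁)=+0.779672-0.000000i, Y(Ω₂)=+0.601156+0.000000i
  term(m=+1) = -0.038335+0.085154i   from Y*(Ω₁)=+0.228545-0.030437i, Y(Ω₂)=-0.213570+0.344148i
  term(m=+2) = -0.002378-0.002686i   from Y*(Ω₁)=+0.030352-0.008230i, Y(Ω₂)=-0.050644-0.102224i
  term(m=+3) = +0.000044-0.000014i   from Y*(Ω₁)=+0.002310-0.000969i, Y(Ω₂)=+0.018282+0.001750i
  term(m=+4) = -0.000000+0.000000i   from Y*(Ω₁)=+0.000097-0.000057i, Y(Ω₂)=-0.001004+0.001319i
Total Σ_m = +0.387365-0.000000i. Multiply by 1.396263: +0.540863-0.000000i. P_4(cos γ) = 0.540863

0.540863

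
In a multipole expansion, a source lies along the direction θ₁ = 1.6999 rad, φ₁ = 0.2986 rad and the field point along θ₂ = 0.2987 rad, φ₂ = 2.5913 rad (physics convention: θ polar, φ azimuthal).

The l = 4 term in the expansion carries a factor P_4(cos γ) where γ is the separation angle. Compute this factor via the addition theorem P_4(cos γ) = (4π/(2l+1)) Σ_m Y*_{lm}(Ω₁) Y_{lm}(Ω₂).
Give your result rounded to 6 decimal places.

0.044365

Summing Y*_{l m}(θ₁,φ₁)·Y_{l m}(θ₂,φ₂) over m ∈ [−4, 4]; prefactor 4π/(2·4+1) = 1.396263:
  m=-4: (0.157315, 0.398023) × (-0.001956, 0.002681) = (-0.001375, -0.000357)  (running Σ = (-0.001375, -0.000357))
  m=-3: (-0.098206, -0.122694) × (0.002439, -0.030388) = (-0.003968, 0.002685)  (running Σ = (-0.005343, 0.002328))
  m=-2: (-0.240473, -0.163530) × (0.070796, 0.139298) = (0.005755, -0.045075)  (running Σ = (0.000412, -0.042746))
  m=-1: (0.166486, 0.051245) × (-0.384898, -0.236138) = (-0.051979, -0.059038)  (running Σ = (-0.051567, -0.101784))
  m=0: (0.265771, -0.000000) × (0.507612, 0.000000) = (0.134908, 0.000000)  (running Σ = (0.083341, -0.101784))
  m=1: (-0.166486, 0.051245) × (0.384898, -0.236138) = (-0.051979, 0.059038)  (running Σ = (0.031362, -0.042746))
  m=2: (-0.240473, 0.163530) × (0.070796, -0.139298) = (0.005755, 0.045075)  (running Σ = (0.037117, 0.002328))
  m=3: (0.098206, -0.122694) × (-0.002439, -0.030388) = (-0.003968, -0.002685)  (running Σ = (0.033149, -0.000357))
  m=4: (0.157315, -0.398023) × (-0.001956, -0.002681) = (-0.001375, 0.000357)  (running Σ = (0.031774, 0.000000))
Accumulated sum (0.031774, 0.000000); after 4π/(2l+1) scaling, (0.044365, 0.000000) ⇒ P_4 = 0.044365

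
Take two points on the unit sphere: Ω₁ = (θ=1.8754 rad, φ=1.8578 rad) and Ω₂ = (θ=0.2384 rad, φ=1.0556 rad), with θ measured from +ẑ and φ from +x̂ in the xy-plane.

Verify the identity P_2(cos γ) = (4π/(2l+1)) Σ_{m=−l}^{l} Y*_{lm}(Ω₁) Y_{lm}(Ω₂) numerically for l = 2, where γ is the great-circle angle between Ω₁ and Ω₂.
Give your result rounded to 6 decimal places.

-0.472729

Term-by-term m-sum for l=2 (normalisation 4π/5 = 2.513274):
  m=-2: Y*=(-0.295190, -0.190881)  Y=(-0.011082, -0.018471)  product (-0.000254, 0.007568)
  m=-1: Y*=(0.062570, -0.211992)  Y=(0.087345, -0.154265)  product (-0.027238, -0.028169)
  m=+0: Y*=(-0.230284, -0.000000)  Y=(0.578019, 0.000000)  product (-0.133108, -0.000000)
  m=+1: Y*=(-0.062570, -0.211992)  Y=(-0.087345, -0.154265)  product (-0.027238, 0.028169)
  m=+2: Y*=(-0.295190, 0.190881)  Y=(-0.011082, 0.018471)  product (-0.000254, -0.007568)
Total Σ_m = (-0.188093, 0.000000). Multiply by 2.513274: (-0.472729, 0.000000). P_2(cos γ) = -0.472729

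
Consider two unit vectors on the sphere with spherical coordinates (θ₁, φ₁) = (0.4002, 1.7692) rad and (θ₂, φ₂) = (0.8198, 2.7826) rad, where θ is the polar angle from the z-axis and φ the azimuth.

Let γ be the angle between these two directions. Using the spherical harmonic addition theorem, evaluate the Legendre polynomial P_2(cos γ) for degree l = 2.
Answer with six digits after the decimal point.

0.410504

Expand P_2 via completeness: Σ_{m} conj(Y_{2,m}) at Ω₁ times Y_{2,m} at Ω₂ —
  term(m=-2) = (-0.005330, -0.010866)   from Y*(Ω₁)=(-0.054077, -0.022660), Y(Ω₂)=(0.155458, 0.135794)
  term(m=-1) = (0.056507, -0.090654)   from Y*(Ω₁)=(-0.054638, 0.271766), Y(Ω₂)=(-0.360794, -0.135389)
  term(m=+0) = (0.060979, 0.000000)   from Y*(Ω₁)=(0.487163, -0.000000), Y(Ω₂)=(0.125171, 0.000000)
  term(m=+1) = (0.056507, 0.090654)   from Y*(Ω₁)=(0.054638, 0.271766), Y(Ω₂)=(0.360794, -0.135389)
  term(m=+2) = (-0.005330, 0.010866)   from Y*(Ω₁)=(-0.054077, 0.022660), Y(Ω₂)=(0.155458, -0.135794)
Σ over m = (0.163334, 0.000000); ×(4π/5) → (0.410504, 0.000000). Real part: 0.410504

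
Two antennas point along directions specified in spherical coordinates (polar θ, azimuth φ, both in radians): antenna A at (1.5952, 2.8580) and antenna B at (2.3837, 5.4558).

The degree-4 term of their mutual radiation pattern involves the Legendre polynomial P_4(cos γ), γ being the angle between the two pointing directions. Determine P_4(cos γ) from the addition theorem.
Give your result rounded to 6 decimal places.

-0.381901

Expand P_4 via completeness: Σ_{m} conj(Y_{4,m}) at Ω₁ times Y_{4,m} at Ω₂ —
  [-4]  conj(Y_{4,-4})(Ω₁) = (0.186837, -0.400576) ; Y_{4,-4}(Ω₂) = (-0.097412, -0.016516) ; Δ = (-0.024816, 0.035935)
  [-3]  conj(Y_{4,-3})(Ω₁) = (0.020122, -0.022941) ; Y_{4,-3}(Ω₂) = (0.233359, -0.180901) ; Δ = (0.000546, -0.008994)
  [-2]  conj(Y_{4,-2})(Ω₁) = (-0.280799, 0.178870) ; Y_{4,-2}(Ω₂) = (-0.035696, 0.424081) ; Δ = (-0.065832, -0.125467)
  [-1]  conj(Y_{4,-1})(Ω₁) = (-0.033192, 0.009674) ; Y_{4,-1}(Ω₂) = (-0.110688, -0.120396) ; Δ = (0.004839, 0.002925)
  [+0]  conj(Y_{4,0})(Ω₁) = (0.315468, -0.000000) ; Y_{4,0}(Ω₂) = (-0.326464, 0.000000) ; Δ = (-0.102989, 0.000000)
  [+1]  conj(Y_{4,1})(Ω₁) = (0.033192, 0.009674) ; Y_{4,1}(Ω₂) = (0.110688, -0.120396) ; Δ = (0.004839, -0.002925)
  [+2]  conj(Y_{4,2})(Ω₁) = (-0.280799, -0.178870) ; Y_{4,2}(Ω₂) = (-0.035696, -0.424081) ; Δ = (-0.065832, 0.125467)
  [+3]  conj(Y_{4,3})(Ω₁) = (-0.020122, -0.022941) ; Y_{4,3}(Ω₂) = (-0.233359, -0.180901) ; Δ = (0.000546, 0.008994)
  [+4]  conj(Y_{4,4})(Ω₁) = (0.186837, 0.400576) ; Y_{4,4}(Ω₂) = (-0.097412, 0.016516) ; Δ = (-0.024816, -0.035935)
Accumulated sum (-0.273517, 0.000000); after 4π/(2l+1) scaling, (-0.381901, 0.000000) ⇒ P_4 = -0.381901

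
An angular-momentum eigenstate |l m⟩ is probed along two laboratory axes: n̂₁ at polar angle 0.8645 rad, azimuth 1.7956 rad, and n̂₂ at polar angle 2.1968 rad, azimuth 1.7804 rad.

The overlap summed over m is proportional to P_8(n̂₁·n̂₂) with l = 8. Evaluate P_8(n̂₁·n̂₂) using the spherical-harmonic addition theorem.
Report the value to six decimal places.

-0.122977

Term-by-term m-sum for l=8 (normalisation 4π/17 = 0.739198):
  m=-8: -0.01305 + 0.05634j × -0.01015 - 0.09533j = 0.00550 + 0.00067j  (running Σ = 0.00550 + 0.00067j)
  m=-7: 0.19736 + 0.00056j × -0.27576 - 0.02866j = -0.05441 - 0.00581j  (running Σ = -0.04890 - 0.00514j)
  m=-6: -0.08545 - 0.37860j × -0.13628 + 0.42084j = 0.17098 + 0.01564j  (running Σ = 0.12207 + 0.01050j)
  m=-5: -0.40250 + 0.19283j × 0.31009 + 0.17869j = -0.15927 - 0.01213j  (running Σ = -0.03719 - 0.00163j)
  m=-4: 0.11149 + 0.14027j × -0.02589 + 0.02879j = -0.00692 - 0.00042j  (running Σ = -0.04412 - 0.00205j)
  m=-3: -0.16086 + 0.20121j × 0.21297 + 0.29283j = -0.09318 - 0.00425j  (running Σ = -0.13730 - 0.00630j)
  m=-2: 0.30005 + 0.14479j × 0.14289 - 0.06367j = 0.05209 + 0.00158j  (running Σ = -0.08521 - 0.00472j)
  m=-1: -0.02547 + 0.11138j × 0.06191 + 0.29101j = -0.03399 - 0.00052j  (running Σ = -0.11920 - 0.00524j)
  m=0: 0.35147 + 0.00000j × 0.20494 + 0.00000j = 0.07203 + 0.00000j  (running Σ = -0.04717 - 0.00524j)
  m=1: 0.02547 + 0.11138j × -0.06191 + 0.29101j = -0.03399 + 0.00052j  (running Σ = -0.08116 - 0.00472j)
  m=2: 0.30005 - 0.14479j × 0.14289 + 0.06367j = 0.05209 - 0.00158j  (running Σ = -0.02907 - 0.00630j)
  m=3: 0.16086 + 0.20121j × -0.21297 + 0.29283j = -0.09318 + 0.00425j  (running Σ = -0.12225 - 0.00205j)
  m=4: 0.11149 - 0.14027j × -0.02589 - 0.02879j = -0.00692 + 0.00042j  (running Σ = -0.12917 - 0.00163j)
  m=5: 0.40250 + 0.19283j × -0.31009 + 0.17869j = -0.15927 + 0.01213j  (running Σ = -0.28844 + 0.01050j)
  m=6: -0.08545 + 0.37860j × -0.13628 - 0.42084j = 0.17098 - 0.01564j  (running Σ = -0.11746 - 0.00514j)
  m=7: -0.19736 + 0.00056j × 0.27576 - 0.02866j = -0.05441 + 0.00581j  (running Σ = -0.17187 + 0.00067j)
  m=8: -0.01305 - 0.05634j × -0.01015 + 0.09533j = 0.00550 - 0.00067j  (running Σ = -0.16637 - 0.00000j)
Total Σ_m = -0.16637 - 0.00000j. Multiply by 0.739198: -0.12298 - 0.00000j. P_8(cos γ) = -0.122977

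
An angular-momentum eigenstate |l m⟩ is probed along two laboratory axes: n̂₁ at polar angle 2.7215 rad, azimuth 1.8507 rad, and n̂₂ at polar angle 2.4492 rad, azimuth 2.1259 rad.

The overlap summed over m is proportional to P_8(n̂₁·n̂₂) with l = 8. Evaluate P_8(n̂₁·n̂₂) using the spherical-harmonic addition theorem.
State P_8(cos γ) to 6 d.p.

Addition theorem: P_8(cos γ) = (4π/17) Σ_m Y*_{lm}(Ω₁) Y_{lm}(Ω₂), m = −8…8:
  term(m=-8) = -0.000003-0.000005i   from Y*(Ω₁)=-0.000245+0.000310i, Y(Ω₂)=-0.003813+0.013696i
  term(m=-7) = -0.000084-0.000227i   from Y*(Ω₁)=-0.003270-0.001339i, Y(Ω₂)=+0.046443+0.050444i
  term(m=-6) = -0.000322-0.003992i   from Y*(Ω₁)=+0.002161-0.019813i, Y(Ω₂)=+0.197358-0.037757i
  term(m=-5) = +0.006022-0.030521i   from Y*(Ω₁)=+0.078468-0.013573i, Y(Ω₂)=+0.139839-0.364777i
  term(m=-4) = +0.049083-0.096627i   from Y*(Ω₁)=+0.099987+0.206365i, Y(Ω₂)=-0.285882-0.376358i
  term(m=-3) = +0.069543-0.075372i   from Y*(Ω₁)=-0.339519+0.304506i, Y(Ω₂)=-0.223861+0.021221i
  term(m=-2) = -0.114265+0.070119i   from Y*(Ω₁)=-0.453694-0.284322i, Y(Ω₂)=+0.111292-0.224296i
  term(m=-1) = -0.045453+0.012834i   from Y*(Ω₁)=+0.035977-0.125157i, Y(Ω₂)=-0.191145-0.308224i
  term(m=+0) = -0.066042-0.000000i   from Y*(Ω₁)=-0.459218-0.000000i, Y(Ω₂)=+0.143814+0.000000i
  term(m=+1) = -0.045453-0.012834i   from Y*(Ω₁)=-0.035977-0.125157i, Y(Ω₂)=+0.191145-0.308224i
  term(m=+2) = -0.114265-0.070119i   from Y*(Ω₁)=-0.453694+0.284322i, Y(Ω₂)=+0.111292+0.224296i
  term(m=+3) = +0.069543+0.075372i   from Y*(Ω₁)=+0.339519+0.304506i, Y(Ω₂)=+0.223861+0.021221i
  term(m=+4) = +0.049083+0.096627i   from Y*(Ω₁)=+0.099987-0.206365i, Y(Ω₂)=-0.285882+0.376358i
  term(m=+5) = +0.006022+0.030521i   from Y*(Ω₁)=-0.078468-0.013573i, Y(Ω₂)=-0.139839-0.364777i
  term(m=+6) = -0.000322+0.003992i   from Y*(Ω₁)=+0.002161+0.019813i, Y(Ω₂)=+0.197358+0.037757i
  term(m=+7) = -0.000084+0.000227i   from Y*(Ω₁)=+0.003270-0.001339i, Y(Ω₂)=-0.046443+0.050444i
  term(m=+8) = -0.000003+0.000005i   from Y*(Ω₁)=-0.000245-0.000310i, Y(Ω₂)=-0.003813-0.013696i
Total Σ_m = -0.137002-0.000000i. Multiply by 0.739198: -0.101271-0.000000i. P_8(cos γ) = -0.101271

-0.101271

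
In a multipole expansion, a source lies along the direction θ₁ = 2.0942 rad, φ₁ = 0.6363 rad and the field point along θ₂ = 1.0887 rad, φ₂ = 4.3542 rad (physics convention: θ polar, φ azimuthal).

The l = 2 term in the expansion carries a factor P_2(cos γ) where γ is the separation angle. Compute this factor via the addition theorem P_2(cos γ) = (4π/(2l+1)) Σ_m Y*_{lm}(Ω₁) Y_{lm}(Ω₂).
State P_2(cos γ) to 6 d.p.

0.648952

Expand P_2 via completeness: Σ_{m} conj(Y_{2,m}) at Ω₁ times Y_{2,m} at Ω₂ —
  m=-2: (0.085134, 0.276983) × (-0.228701, -0.199125) = (0.035684, -0.080298)  (running Σ = (0.035684, -0.080298))
  m=-1: (-0.268996, -0.198737) × (-0.111259, 0.297217) = (0.088996, -0.057839)  (running Σ = (0.124680, -0.138137))
  m=0: (-0.079008, -0.000000) × (-0.112002, 0.000000) = (0.008849, 0.000000)  (running Σ = (0.133529, -0.138137))
  m=1: (0.268996, -0.198737) × (0.111259, 0.297217) = (0.088996, 0.057839)  (running Σ = (0.222526, -0.080298))
  m=2: (0.085134, -0.276983) × (-0.228701, 0.199125) = (0.035684, 0.080298)  (running Σ = (0.258210, 0.000000))
Accumulated sum (0.258210, 0.000000); after 4π/(2l+1) scaling, (0.648952, 0.000000) ⇒ P_2 = 0.648952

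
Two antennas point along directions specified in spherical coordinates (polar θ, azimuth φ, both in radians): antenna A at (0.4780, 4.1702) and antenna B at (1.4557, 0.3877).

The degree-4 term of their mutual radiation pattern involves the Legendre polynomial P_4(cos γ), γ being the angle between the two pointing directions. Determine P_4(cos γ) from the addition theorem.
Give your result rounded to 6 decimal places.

Term-by-term m-sum for l=4 (normalisation 4π/9 = 1.396263):
  m=-4: Y*=(-0.011155, -0.016377)  Y=(0.008617, -0.430851)  product (-0.007152, 0.004665)
  m=-3: Y*=(0.108012, -0.006030)  Y=(0.055870, -0.129361)  product (0.005255, -0.014309)
  m=-2: Y*=(-0.149526, 0.282767)  Y=(-0.213982, 0.209745)  product (-0.027313, -0.091869)
  m=-1: Y*=(-0.251145, -0.416901)  Y=(-0.145283, 0.059329)  product (0.061221, 0.045668)
  m=+0: Y*=(0.116683, -0.000000)  Y=(0.276145, 0.000000)  product (0.032221, 0.000000)
  m=+1: Y*=(0.251145, -0.416901)  Y=(0.145283, 0.059329)  product (0.061221, -0.045668)
  m=+2: Y*=(-0.149526, -0.282767)  Y=(-0.213982, -0.209745)  product (-0.027313, 0.091869)
  m=+3: Y*=(-0.108012, -0.006030)  Y=(-0.055870, -0.129361)  product (0.005255, 0.014309)
  m=+4: Y*=(-0.011155, 0.016377)  Y=(0.008617, 0.430851)  product (-0.007152, -0.004665)
Σ over m = (0.096243, -0.000000); ×(4π/9) → (0.134381, -0.000000). Real part: 0.134381

0.134381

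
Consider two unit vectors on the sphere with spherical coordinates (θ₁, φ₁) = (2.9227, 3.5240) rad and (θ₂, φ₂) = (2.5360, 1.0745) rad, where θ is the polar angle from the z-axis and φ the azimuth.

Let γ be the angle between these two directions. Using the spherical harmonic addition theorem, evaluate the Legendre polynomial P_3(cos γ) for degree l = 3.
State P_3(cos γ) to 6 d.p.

-0.176169

Expand P_3 via completeness: Σ_{m} conj(Y_{3,m}) at Ω₁ times Y_{3,m} at Ω₂ —
  [-3]  conj(Y_{3,-3})(Ω₁) = (-0.001756, -0.003895) ; Y_{3,-3}(Ω₂) = (-0.076704, 0.006297) ; Δ = (0.000159, 0.000288)
  [-2]  conj(Y_{3,-2})(Ω₁) = (-0.033940, -0.032571) ; Y_{3,-2}(Ω₂) = (0.148804, 0.228016) ; Δ = (0.002376, -0.012586)
  [-1]  conj(Y_{3,-1})(Ω₁) = (-0.245086, -0.098575) ; Y_{3,-1}(Ω₂) = (0.208472, -0.384987) ; Δ = (-0.089044, 0.073805)
  [+0]  conj(Y_{3,0})(Ω₁) = (-0.642660, -0.000000) ; Y_{3,0}(Ω₂) = (-0.116520, 0.000000) ; Δ = (0.074883, 0.000000)
  [+1]  conj(Y_{3,1})(Ω₁) = (0.245086, -0.098575) ; Y_{3,1}(Ω₂) = (-0.208472, -0.384987) ; Δ = (-0.089044, -0.073805)
  [+2]  conj(Y_{3,2})(Ω₁) = (-0.033940, 0.032571) ; Y_{3,2}(Ω₂) = (0.148804, -0.228016) ; Δ = (0.002376, 0.012586)
  [+3]  conj(Y_{3,3})(Ω₁) = (0.001756, -0.003895) ; Y_{3,3}(Ω₂) = (0.076704, 0.006297) ; Δ = (0.000159, -0.000288)
Total Σ_m = (-0.098134, 0.000000). Multiply by 1.795196: (-0.176169, 0.000000). P_3(cos γ) = -0.176169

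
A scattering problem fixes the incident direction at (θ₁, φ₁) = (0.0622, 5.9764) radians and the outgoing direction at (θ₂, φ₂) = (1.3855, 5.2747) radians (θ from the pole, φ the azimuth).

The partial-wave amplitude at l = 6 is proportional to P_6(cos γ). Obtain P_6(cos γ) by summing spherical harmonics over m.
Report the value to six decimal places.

-0.017150

Summing Y*_{l m}(θ₁,φ₁)·Y_{l m}(θ₂,φ₂) over m ∈ [−6, 6]; prefactor 4π/(2·6+1) = 0.966644:
  [-6]  conj(Y_{6,-6})(Ω₁) = -0.000000-0.000000i ; Y_{6,-6}(Ω₂) = +0.423846-0.100258i ; Δ = -0.000000-0.000000i
  [-5]  conj(Y_{6,-5})(Ω₁) = +0.000000-0.000002i ; Y_{6,-5}(Ω₂) = +0.091653-0.267549i ; Δ = -0.000000-0.000000i
  [-4]  conj(Y_{6,-4})(Ω₁) = +0.000018-0.000050i ; Y_{6,-4}(Ω₂) = +0.130944+0.162442i ; Δ = +0.000010-0.000004i
  [-3]  conj(Y_{6,-3})(Ω₁) = +0.000752-0.000989i ; Y_{6,-3}(Ω₂) = +0.297294-0.034683i ; Δ = +0.000189-0.000320i
  [-2]  conj(Y_{6,-2})(Ω₁) = +0.016272-0.011460i ; Y_{6,-2}(Ω₂) = -0.057980+0.121209i ; Δ = +0.000446+0.002637i
  [-1]  conj(Y_{6,-1})(Ω₁) = +0.191547-0.060679i ; Y_{6,-1}(Ω₂) = +0.159879+0.253706i ; Δ = +0.046019+0.038895i
  [+0]  conj(Y_{6,0})(Ω₁) = +0.976201-0.000000i ; Y_{6,0}(Ω₂) = -0.113778+0.000000i ; Δ = -0.111070+0.000000i
  [+1]  conj(Y_{6,1})(Ω₁) = -0.191547-0.060679i ; Y_{6,1}(Ω₂) = -0.159879+0.253706i ; Δ = +0.046019-0.038895i
  [+2]  conj(Y_{6,2})(Ω₁) = +0.016272+0.011460i ; Y_{6,2}(Ω₂) = -0.057980-0.121209i ; Δ = +0.000446-0.002637i
  [+3]  conj(Y_{6,3})(Ω₁) = -0.000752-0.000989i ; Y_{6,3}(Ω₂) = -0.297294-0.034683i ; Δ = +0.000189+0.000320i
  [+4]  conj(Y_{6,4})(Ω₁) = +0.000018+0.000050i ; Y_{6,4}(Ω₂) = +0.130944-0.162442i ; Δ = +0.000010+0.000004i
  [+5]  conj(Y_{6,5})(Ω₁) = -0.000000-0.000002i ; Y_{6,5}(Ω₂) = -0.091653-0.267549i ; Δ = -0.000000+0.000000i
  [+6]  conj(Y_{6,6})(Ω₁) = -0.000000+0.000000i ; Y_{6,6}(Ω₂) = +0.423846+0.100258i ; Δ = -0.000000+0.000000i
Σ over m = -0.017742-0.000000i; ×(4π/13) → -0.017150-0.000000i. Real part: -0.017150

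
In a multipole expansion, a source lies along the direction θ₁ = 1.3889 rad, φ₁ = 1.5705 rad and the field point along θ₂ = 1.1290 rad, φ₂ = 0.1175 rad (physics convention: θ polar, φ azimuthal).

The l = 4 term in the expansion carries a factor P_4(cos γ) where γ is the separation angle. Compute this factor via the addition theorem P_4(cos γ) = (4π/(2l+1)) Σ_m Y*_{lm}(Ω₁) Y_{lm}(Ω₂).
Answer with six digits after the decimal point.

0.255797

Expand P_4 via completeness: Σ_{m} conj(Y_{4,m}) at Ω₁ times Y_{4,m} at Ω₂ —
  term(m=-4) = 0.10903 - 0.05554j   from Y*(Ω₁)=0.41404 - 0.00049j, Y(Ω₂)=0.26348 - 0.13384j
  term(m=-3) = -0.02947 - 0.07989j   from Y*(Ω₁)=-0.00019 - 0.21540j, Y(Ω₂)=0.37104 - 0.13649j
  term(m=-2) = 0.01855 - 0.00445j   from Y*(Ω₁)=0.24946 - 0.00015j, Y(Ω₂)=0.07435 - 0.01780j
  term(m=-1) = 0.00862 + 0.07286j   from Y*(Ω₁)=-0.00007 - 0.23322j, Y(Ω₂)=-0.31240 + 0.03688j
  term(m=+0) = -0.03024 + 0.00000j   from Y*(Ω₁)=0.21747 + 0.00000j, Y(Ω₂)=-0.13907 + 0.00000j
  term(m=+1) = 0.00862 - 0.07286j   from Y*(Ω₁)=0.00007 - 0.23322j, Y(Ω₂)=0.31240 + 0.03688j
  term(m=+2) = 0.01855 + 0.00445j   from Y*(Ω₁)=0.24946 + 0.00015j, Y(Ω₂)=0.07435 + 0.01780j
  term(m=+3) = -0.02947 + 0.07989j   from Y*(Ω₁)=0.00019 - 0.21540j, Y(Ω₂)=-0.37104 - 0.13649j
  term(m=+4) = 0.10903 + 0.05554j   from Y*(Ω₁)=0.41404 + 0.00049j, Y(Ω₂)=0.26348 + 0.13384j
Accumulated sum 0.18320 - 0.00000j; after 4π/(2l+1) scaling, 0.25580 - 0.00000j ⇒ P_4 = 0.255797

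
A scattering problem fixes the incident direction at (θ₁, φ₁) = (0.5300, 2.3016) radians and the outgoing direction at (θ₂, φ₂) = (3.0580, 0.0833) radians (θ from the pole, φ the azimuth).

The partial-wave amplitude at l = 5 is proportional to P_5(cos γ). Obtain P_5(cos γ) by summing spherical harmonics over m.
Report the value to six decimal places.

Expand P_5 via completeness: Σ_{m} conj(Y_{5,m}) at Ω₁ times Y_{5,m} at Ω₂ —
  m=-5: 0.00751 - 0.01336j × 0.00000 - 0.00000j = 0.00000 - 0.00000j  (running Σ = 0.00000 - 0.00000j)
  m=-4: -0.08075 + 0.01792j × -0.00007 + 0.00002j = 0.00001 - 0.00000j  (running Σ = 0.00001 - 0.00000j)
  m=-3: 0.20710 + 0.14836j × 0.00155 - 0.00040j = 0.00038 + 0.00015j  (running Σ = 0.00038 + 0.00014j)
  m=-2: -0.05022 - 0.45814j × -0.02298 + 0.00386j = 0.00292 + 0.01033j  (running Σ = 0.00331 + 0.01048j)
  m=-1: -0.23946 + 0.26715j × 0.20802 - 0.01737j = -0.04517 + 0.05973j  (running Σ = -0.04186 + 0.07021j)
  m=0: -0.22168 + 0.00000j × -0.88719 + 0.00000j = 0.19667 + 0.00000j  (running Σ = 0.15481 + 0.07021j)
  m=1: 0.23946 + 0.26715j × -0.20802 - 0.01737j = -0.04517 - 0.05973j  (running Σ = 0.10963 + 0.01048j)
  m=2: -0.05022 + 0.45814j × -0.02298 - 0.00386j = 0.00292 - 0.01033j  (running Σ = 0.11256 + 0.00014j)
  m=3: -0.20710 + 0.14836j × -0.00155 - 0.00040j = 0.00038 - 0.00015j  (running Σ = 0.11294 - 0.00000j)
  m=4: -0.08075 - 0.01792j × -0.00007 - 0.00002j = 0.00001 + 0.00000j  (running Σ = 0.11294 - 0.00000j)
  m=5: -0.00751 - 0.01336j × -0.00000 - 0.00000j = 0.00000 + 0.00000j  (running Σ = 0.11294 - 0.00000j)
Total Σ_m = 0.11294 - 0.00000j. Multiply by 1.142397: 0.12902 - 0.00000j. P_5(cos γ) = 0.129023

0.129023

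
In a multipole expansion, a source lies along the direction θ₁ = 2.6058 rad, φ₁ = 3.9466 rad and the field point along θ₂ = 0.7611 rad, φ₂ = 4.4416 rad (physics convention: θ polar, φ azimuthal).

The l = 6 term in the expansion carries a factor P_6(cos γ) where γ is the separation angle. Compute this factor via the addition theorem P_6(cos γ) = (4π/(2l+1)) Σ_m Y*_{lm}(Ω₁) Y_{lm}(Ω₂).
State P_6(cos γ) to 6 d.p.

0.154562

Addition theorem: P_6(cos γ) = (4π/13) Σ_m Y*_{lm}(Ω₁) Y_{lm}(Ω₂), m = −6…6:
  term(m=-6) = -0.000438-0.000076i   from Y*(Ω₁)=+0.001004-0.008494i, Y(Ω₂)=+0.002804-0.051930i
  term(m=-5) = +0.007418+0.005836i   from Y*(Ω₁)=-0.031663-0.038571i, Y(Ω₂)=-0.184699+0.040692i
  term(m=-4) = -0.026475-0.061047i   from Y*(Ω₁)=-0.172345-0.013546i, Y(Ω₂)=+0.180343+0.340038i
  term(m=-3) = -0.014038+0.163218i   from Y*(Ω₁)=-0.285941+0.254133i, Y(Ω₂)=+0.310861-0.294530i
  term(m=-2) = +0.026213-0.039941i   from Y*(Ω₁)=-0.019075+0.486137i, Y(Ω₂)=-0.084146-0.050620i
  term(m=-1) = +0.046617-0.025165i   from Y*(Ω₁)=+0.107658+0.111965i, Y(Ω₂)=+0.091230-0.328628i
  term(m=+0) = +0.081303+0.000000i   from Y*(Ω₁)=-0.394050-0.000000i, Y(Ω₂)=-0.206327+0.000000i
  term(m=+1) = +0.046617+0.025165i   from Y*(Ω₁)=-0.107658+0.111965i, Y(Ω₂)=-0.091230-0.328628i
  term(m=+2) = +0.026213+0.039941i   from Y*(Ω₁)=-0.019075-0.486137i, Y(Ω₂)=-0.084146+0.050620i
  term(m=+3) = -0.014038-0.163218i   from Y*(Ω₁)=+0.285941+0.254133i, Y(Ω₂)=-0.310861-0.294530i
  term(m=+4) = -0.026475+0.061047i   from Y*(Ω₁)=-0.172345+0.013546i, Y(Ω₂)=+0.180343-0.340038i
  term(m=+5) = +0.007418-0.005836i   from Y*(Ω₁)=+0.031663-0.038571i, Y(Ω₂)=+0.184699+0.040692i
  term(m=+6) = -0.000438+0.000076i   from Y*(Ω₁)=+0.001004+0.008494i, Y(Ω₂)=+0.002804+0.051930i
Total Σ_m = +0.159896+0.000000i. Multiply by 0.966644: +0.154562+0.000000i. P_6(cos γ) = 0.154562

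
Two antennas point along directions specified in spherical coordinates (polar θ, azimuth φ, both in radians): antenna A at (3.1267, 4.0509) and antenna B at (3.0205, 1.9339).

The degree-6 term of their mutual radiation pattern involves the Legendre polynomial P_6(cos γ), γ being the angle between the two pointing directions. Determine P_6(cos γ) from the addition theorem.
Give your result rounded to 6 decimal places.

Term-by-term m-sum for l=6 (normalisation 4π/13 = 0.966644):
  [-6]  conj(Y_{6,-6})(Ω₁) = +0.000000-0.000000i ; Y_{6,-6}(Ω₂) = +0.000001+0.000001i ; Δ = +0.000000+0.000000i
  [-5]  conj(Y_{6,-5})(Ω₁) = -0.000000-0.000000i ; Y_{6,-5}(Ω₂) = +0.000041-0.000010i ; Δ = -0.000000-0.000000i
  [-4]  conj(Y_{6,-4})(Ω₁) = -0.000000-0.000000i ; Y_{6,-4}(Ω₂) = +0.000088-0.000742i ; Δ = -0.000000+0.000000i
  [-3]  conj(Y_{6,-3})(Ω₁) = -0.000016+0.000007i ; Y_{6,-3}(Ω₂) = -0.007919-0.004138i ; Δ = +0.000000+0.000000i
  [-2]  conj(Y_{6,-2})(Ω₁) = -0.000283+0.001120i ; Y_{6,-2}(Ω₂) = -0.054391+0.048305i ; Δ = -0.000039-0.000075i
  [-1]  conj(Y_{6,-1})(Ω₁) = +0.030117+0.038686i ; Y_{6,-1}(Ω₂) = +0.131275+0.345505i ; Δ = -0.009413+0.015484i
  [+0]  conj(Y_{6,0})(Ω₁) = +1.014740-0.000000i ; Y_{6,0}(Ω₂) = +0.866342+0.000000i ; Δ = +0.879112+0.000000i
  [+1]  conj(Y_{6,1})(Ω₁) = -0.030117+0.038686i ; Y_{6,1}(Ω₂) = -0.131275+0.345505i ; Δ = -0.009413-0.015484i
  [+2]  conj(Y_{6,2})(Ω₁) = -0.000283-0.001120i ; Y_{6,2}(Ω₂) = -0.054391-0.048305i ; Δ = -0.000039+0.000075i
  [+3]  conj(Y_{6,3})(Ω₁) = +0.000016+0.000007i ; Y_{6,3}(Ω₂) = +0.007919-0.004138i ; Δ = +0.000000-0.000000i
  [+4]  conj(Y_{6,4})(Ω₁) = -0.000000+0.000000i ; Y_{6,4}(Ω₂) = +0.000088+0.000742i ; Δ = -0.000000-0.000000i
  [+5]  conj(Y_{6,5})(Ω₁) = +0.000000-0.000000i ; Y_{6,5}(Ω₂) = -0.000041-0.000010i ; Δ = -0.000000+0.000000i
  [+6]  conj(Y_{6,6})(Ω₁) = +0.000000+0.000000i ; Y_{6,6}(Ω₂) = +0.000001-0.000001i ; Δ = +0.000000-0.000000i
Σ over m = +0.860209+0.000000i; ×(4π/13) → +0.831516+0.000000i. Real part: 0.831516

0.831516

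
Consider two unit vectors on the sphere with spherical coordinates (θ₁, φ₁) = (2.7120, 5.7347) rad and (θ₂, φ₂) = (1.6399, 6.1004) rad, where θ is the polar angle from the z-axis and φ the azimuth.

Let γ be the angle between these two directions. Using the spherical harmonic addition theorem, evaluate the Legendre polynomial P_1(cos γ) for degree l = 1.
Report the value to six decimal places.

0.450805

Addition theorem: P_1(cos γ) = (4π/3) Σ_m Y*_{lm}(Ω₁) Y_{lm}(Ω₂), m = −1…1:
  m=-1: Y*=0.12279 - 0.07503j  Y=0.33893 + 0.06265j  product 0.04632 - 0.01774j
  m=+0: Y*=-0.44421 + 0.00000j  Y=-0.03374 + 0.00000j  product 0.01499 + 0.00000j
  m=+1: Y*=-0.12279 - 0.07503j  Y=-0.33893 + 0.06265j  product 0.04632 + 0.01774j
Accumulated sum 0.10762 + 0.00000j; after 4π/(2l+1) scaling, 0.45081 + 0.00000j ⇒ P_1 = 0.450805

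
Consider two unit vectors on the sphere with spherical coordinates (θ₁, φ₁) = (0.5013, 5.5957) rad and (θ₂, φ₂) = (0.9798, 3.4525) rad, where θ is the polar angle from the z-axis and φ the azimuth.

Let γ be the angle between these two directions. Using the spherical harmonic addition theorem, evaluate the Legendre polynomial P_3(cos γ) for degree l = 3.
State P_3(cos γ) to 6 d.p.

Summing Y*_{l m}(θ₁,φ₁)·Y_{l m}(θ₂,φ₂) over m ∈ [−3, 3]; prefactor 4π/(2·3+1) = 1.795196:
  m=-3: Y*=-0.021860-0.040820i  Y=-0.142298+0.191892i  product +0.010944+0.001614i
  m=-2: Y*=+0.040274-0.203025i  Y=+0.319156-0.228724i  product -0.033583-0.074008i
  m=-1: Y*=+0.341519-0.280427i  Y=-0.141110+0.045343i  product -0.035477+0.055057i
  m=+0: Y*=+0.276627-0.000000i  Y=-0.301021+0.000000i  product -0.083270+0.000000i
  m=+1: Y*=-0.341519-0.280427i  Y=+0.141110+0.045343i  product -0.035477-0.055057i
  m=+2: Y*=+0.040274+0.203025i  Y=+0.319156+0.228724i  product -0.033583+0.074008i
  m=+3: Y*=+0.021860-0.040820i  Y=+0.142298+0.191892i  product +0.010944-0.001614i
Total Σ_m = -0.199502+0.000000i. Multiply by 1.795196: -0.358145+0.000000i. P_3(cos γ) = -0.358145

-0.358145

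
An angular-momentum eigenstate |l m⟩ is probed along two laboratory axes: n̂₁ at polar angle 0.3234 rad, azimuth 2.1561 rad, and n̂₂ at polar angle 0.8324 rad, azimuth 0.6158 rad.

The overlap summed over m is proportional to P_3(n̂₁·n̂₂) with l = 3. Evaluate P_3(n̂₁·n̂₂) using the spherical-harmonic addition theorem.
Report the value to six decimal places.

-0.296050

Summing Y*_{l m}(θ₁,φ₁)·Y_{l m}(θ₂,φ₂) over m ∈ [−3, 3]; prefactor 4π/(2·3+1) = 1.795196:
  m=-3: Y*=(0.013162, 0.002465)  Y=(-0.046087, -0.162345)  product (-0.000206, -0.002250)
  m=-2: Y*=(-0.038126, -0.090129)  Y=(0.125185, -0.354799)  product (-0.036751, 0.002244)
  m=-1: Y*=(-0.198306, 0.299205)  Y=(0.246873, -0.174684)  product (0.003310, 0.108507)
  m=+0: Y*=(0.528992, -0.000000)  Y=(-0.184537, 0.000000)  product (-0.097619, 0.000000)
  m=+1: Y*=(0.198306, 0.299205)  Y=(-0.246873, -0.174684)  product (0.003310, -0.108507)
  m=+2: Y*=(-0.038126, 0.090129)  Y=(0.125185, 0.354799)  product (-0.036751, -0.002244)
  m=+3: Y*=(-0.013162, 0.002465)  Y=(0.046087, -0.162345)  product (-0.000206, 0.002250)
Σ over m = (-0.164913, -0.000000); ×(4π/7) → (-0.296050, -0.000000). Real part: -0.296050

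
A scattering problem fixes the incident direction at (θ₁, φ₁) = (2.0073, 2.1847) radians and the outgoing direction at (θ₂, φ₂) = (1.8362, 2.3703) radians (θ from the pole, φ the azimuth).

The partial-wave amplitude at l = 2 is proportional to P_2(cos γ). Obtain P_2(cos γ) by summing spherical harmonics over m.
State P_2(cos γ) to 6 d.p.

Summing Y*_{l m}(θ₁,φ₁)·Y_{l m}(θ₂,φ₂) over m ∈ [−2, 2]; prefactor 4π/(2·2+1) = 2.513274:
  [-2]  conj(Y_{2,-2})(Ω₁) = -0.10669 - 0.29875j ; Y_{2,-2}(Ω₂) = 0.01015 + 0.35956j ; Δ = 0.10634 - 0.04139j
  [-1]  conj(Y_{2,-1})(Ω₁) = 0.17051 - 0.24194j ; Y_{2,-1}(Ω₂) = 0.14021 + 0.13631j ; Δ = 0.05688 - 0.01068j
  [+0]  conj(Y_{2,0})(Ω₁) = -0.14627 + 0.00000j ; Y_{2,0}(Ω₂) = -0.25029 + 0.00000j ; Δ = 0.03661 + 0.00000j
  [+1]  conj(Y_{2,1})(Ω₁) = -0.17051 - 0.24194j ; Y_{2,1}(Ω₂) = -0.14021 + 0.13631j ; Δ = 0.05688 + 0.01068j
  [+2]  conj(Y_{2,2})(Ω₁) = -0.10669 + 0.29875j ; Y_{2,2}(Ω₂) = 0.01015 - 0.35956j ; Δ = 0.10634 + 0.04139j
Total Σ_m = 0.36305 + 0.00000j. Multiply by 2.513274: 0.91245 + 0.00000j. P_2(cos γ) = 0.912453

0.912453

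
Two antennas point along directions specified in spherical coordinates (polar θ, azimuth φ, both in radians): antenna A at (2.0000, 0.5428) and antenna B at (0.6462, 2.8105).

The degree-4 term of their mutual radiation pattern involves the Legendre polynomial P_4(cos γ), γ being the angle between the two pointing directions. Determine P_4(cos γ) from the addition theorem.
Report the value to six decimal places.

-0.421970

Term-by-term m-sum for l=4 (normalisation 4π/9 = 1.396263):
  term(m=-4) = -0.01651 - 0.00610j   from Y*(Ω₁)=-0.17092 + 0.24962j, Y(Ω₂)=0.01419 + 0.05642j
  term(m=-3) = -0.07415 + 0.04245j   from Y*(Ω₁)=0.02255 - 0.39096j, Y(Ω₂)=-0.11912 - 0.18280j
  term(m=-2) = -0.00434 + 0.02427j   from Y*(Ω₁)=0.02738 + 0.05193j, Y(Ω₂)=0.33116 + 0.25818j
  term(m=-1) = -0.06830 - 0.08160j   from Y*(Ω₁)=0.27404 + 0.16531j, Y(Ω₂)=-0.31442 - 0.10808j
  term(m=+0) = 0.02439 + 0.00000j   from Y*(Ω₁)=-0.12120 + 0.00000j, Y(Ω₂)=-0.20122 + 0.00000j
  term(m=+1) = -0.06830 + 0.08160j   from Y*(Ω₁)=-0.27404 + 0.16531j, Y(Ω₂)=0.31442 - 0.10808j
  term(m=+2) = -0.00434 - 0.02427j   from Y*(Ω₁)=0.02738 - 0.05193j, Y(Ω₂)=0.33116 - 0.25818j
  term(m=+3) = -0.07415 - 0.04245j   from Y*(Ω₁)=-0.02255 - 0.39096j, Y(Ω₂)=0.11912 - 0.18280j
  term(m=+4) = -0.01651 + 0.00610j   from Y*(Ω₁)=-0.17092 - 0.24962j, Y(Ω₂)=0.01419 - 0.05642j
Σ over m = -0.30221 + 0.00000j; ×(4π/9) → -0.42197 + 0.00000j. Real part: -0.421970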